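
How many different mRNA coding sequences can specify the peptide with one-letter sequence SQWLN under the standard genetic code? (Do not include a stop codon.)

Ser: 6 codons.
Gln: 2 codons.
Trp: 1 codon.
Leu: 6 codons.
Asn: 2 codons.
6 × 2 × 1 × 6 × 2 = 144.

144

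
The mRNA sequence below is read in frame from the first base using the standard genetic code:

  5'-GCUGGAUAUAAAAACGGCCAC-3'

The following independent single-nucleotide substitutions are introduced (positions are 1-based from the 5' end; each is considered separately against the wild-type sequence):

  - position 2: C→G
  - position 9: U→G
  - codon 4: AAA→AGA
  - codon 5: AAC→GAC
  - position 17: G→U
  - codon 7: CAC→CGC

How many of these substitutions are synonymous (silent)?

Codon 1: GCU (Ala) → GGU (Gly) — missense.
Codon 3: UAU (Tyr) → UAG (Stop) — nonsense.
Codon 4: AAA (Lys) → AGA (Arg) — missense.
Codon 5: AAC (Asn) → GAC (Asp) — missense.
Codon 6: GGC (Gly) → GUC (Val) — missense.
Codon 7: CAC (His) → CGC (Arg) — missense.
Synonymous: 0 of 6.

0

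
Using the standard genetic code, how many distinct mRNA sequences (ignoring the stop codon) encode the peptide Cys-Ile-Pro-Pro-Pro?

384

Cys: 2 codons.
Ile: 3 codons.
Pro: 4 codons.
Pro: 4 codons.
Pro: 4 codons.
2 × 3 × 4 × 4 × 4 = 384.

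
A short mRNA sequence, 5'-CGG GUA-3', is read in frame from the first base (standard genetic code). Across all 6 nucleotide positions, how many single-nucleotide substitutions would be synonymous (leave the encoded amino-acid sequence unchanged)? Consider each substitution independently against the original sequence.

7

Codon 1 (CGG, Arg): 4 synonymous substitutions.
Codon 2 (GUA, Val): 3 synonymous substitutions.
Total: 4 + 3 = 7.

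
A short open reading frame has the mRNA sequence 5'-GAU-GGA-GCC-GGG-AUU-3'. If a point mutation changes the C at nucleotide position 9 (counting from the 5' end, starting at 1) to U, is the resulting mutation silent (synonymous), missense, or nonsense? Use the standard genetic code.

silent

Position 9 falls in codon 3: GCC → Ala.
After the substitution the codon is GCU → Ala.
Both encode Ala, so the change is synonymous.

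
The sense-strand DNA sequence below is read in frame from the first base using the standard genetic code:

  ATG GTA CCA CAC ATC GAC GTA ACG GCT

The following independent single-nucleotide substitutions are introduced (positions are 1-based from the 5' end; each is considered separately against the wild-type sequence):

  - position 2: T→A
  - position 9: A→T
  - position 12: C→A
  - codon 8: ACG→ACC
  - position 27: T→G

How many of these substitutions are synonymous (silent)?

3

Codon 1: ATG (Met) → AAG (Lys) — missense.
Codon 3: CCA (Pro) → CCT (Pro) — synonymous.
Codon 4: CAC (His) → CAA (Gln) — missense.
Codon 8: ACG (Thr) → ACC (Thr) — synonymous.
Codon 9: GCT (Ala) → GCG (Ala) — synonymous.
Synonymous: 3 of 5.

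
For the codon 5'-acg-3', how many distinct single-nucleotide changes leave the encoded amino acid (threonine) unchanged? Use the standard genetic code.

Position 1: none → 0 synonymous.
Position 2: none → 0 synonymous.
Position 3: ACU, ACC, ACA → 3 synonymous.
Total: 0 + 0 + 3 = 3.

3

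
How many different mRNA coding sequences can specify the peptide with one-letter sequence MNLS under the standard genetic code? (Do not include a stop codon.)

72

Met: 1 codon.
Asn: 2 codons.
Leu: 6 codons.
Ser: 6 codons.
1 × 2 × 6 × 6 = 72.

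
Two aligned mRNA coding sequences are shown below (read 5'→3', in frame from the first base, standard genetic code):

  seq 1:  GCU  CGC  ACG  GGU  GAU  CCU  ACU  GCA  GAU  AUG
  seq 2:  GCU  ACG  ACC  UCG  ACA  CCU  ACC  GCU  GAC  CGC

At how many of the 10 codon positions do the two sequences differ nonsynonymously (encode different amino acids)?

4

Codon 1: GCU Ala / GCU Ala — identical.
Codon 2: CGC Arg / ACG Thr — nonsynonymous.
Codon 3: ACG Thr / ACC Thr — synonymous.
Codon 4: GGU Gly / UCG Ser — nonsynonymous.
Codon 5: GAU Asp / ACA Thr — nonsynonymous.
Codon 6: CCU Pro / CCU Pro — identical.
Codon 7: ACU Thr / ACC Thr — synonymous.
Codon 8: GCA Ala / GCU Ala — synonymous.
Codon 9: GAU Asp / GAC Asp — synonymous.
Codon 10: AUG Met / CGC Arg — nonsynonymous.
Nonsynonymous differences: 4.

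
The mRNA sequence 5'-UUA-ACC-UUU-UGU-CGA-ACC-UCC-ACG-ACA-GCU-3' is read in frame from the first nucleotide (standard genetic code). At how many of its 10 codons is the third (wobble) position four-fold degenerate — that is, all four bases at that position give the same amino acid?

7

Codon 1 UUA (Leu): third position 2-fold.
Codon 2 ACC (Thr): third position 4-fold.
Codon 3 UUU (Phe): third position 2-fold.
Codon 4 UGU (Cys): third position 2-fold.
Codon 5 CGA (Arg): third position 4-fold.
Codon 6 ACC (Thr): third position 4-fold.
Codon 7 UCC (Ser): third position 4-fold.
Codon 8 ACG (Thr): third position 4-fold.
Codon 9 ACA (Thr): third position 4-fold.
Codon 10 GCU (Ala): third position 4-fold.
Four-fold degenerate third positions: 7.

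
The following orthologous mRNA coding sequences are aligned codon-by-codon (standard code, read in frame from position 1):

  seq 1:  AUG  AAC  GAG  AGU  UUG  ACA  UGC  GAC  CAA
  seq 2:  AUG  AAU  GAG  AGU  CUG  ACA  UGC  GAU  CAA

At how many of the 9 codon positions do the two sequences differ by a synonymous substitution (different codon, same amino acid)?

3

Codon 1: AUG Met / AUG Met — identical.
Codon 2: AAC Asn / AAU Asn — synonymous.
Codon 3: GAG Glu / GAG Glu — identical.
Codon 4: AGU Ser / AGU Ser — identical.
Codon 5: UUG Leu / CUG Leu — synonymous.
Codon 6: ACA Thr / ACA Thr — identical.
Codon 7: UGC Cys / UGC Cys — identical.
Codon 8: GAC Asp / GAU Asp — synonymous.
Codon 9: CAA Gln / CAA Gln — identical.
Synonymous differences: 3.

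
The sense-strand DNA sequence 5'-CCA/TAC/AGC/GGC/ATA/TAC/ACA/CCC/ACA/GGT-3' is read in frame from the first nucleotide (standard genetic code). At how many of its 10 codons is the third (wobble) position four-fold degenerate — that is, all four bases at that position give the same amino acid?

6

Codon 1 CCA (Pro): third position 4-fold.
Codon 2 TAC (Tyr): third position 2-fold.
Codon 3 AGC (Ser): third position 2-fold.
Codon 4 GGC (Gly): third position 4-fold.
Codon 5 ATA (Ile): third position 3-fold.
Codon 6 TAC (Tyr): third position 2-fold.
Codon 7 ACA (Thr): third position 4-fold.
Codon 8 CCC (Pro): third position 4-fold.
Codon 9 ACA (Thr): third position 4-fold.
Codon 10 GGT (Gly): third position 4-fold.
Four-fold degenerate third positions: 6.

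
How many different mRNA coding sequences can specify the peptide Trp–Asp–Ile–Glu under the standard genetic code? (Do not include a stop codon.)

Trp: 1 codon.
Asp: 2 codons.
Ile: 3 codons.
Glu: 2 codons.
1 × 2 × 3 × 2 = 12.

12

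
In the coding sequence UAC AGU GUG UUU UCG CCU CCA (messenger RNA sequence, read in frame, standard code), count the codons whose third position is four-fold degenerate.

4

Codon 1 UAC (Tyr): third position 2-fold.
Codon 2 AGU (Ser): third position 2-fold.
Codon 3 GUG (Val): third position 4-fold.
Codon 4 UUU (Phe): third position 2-fold.
Codon 5 UCG (Ser): third position 4-fold.
Codon 6 CCU (Pro): third position 4-fold.
Codon 7 CCA (Pro): third position 4-fold.
Four-fold degenerate third positions: 4.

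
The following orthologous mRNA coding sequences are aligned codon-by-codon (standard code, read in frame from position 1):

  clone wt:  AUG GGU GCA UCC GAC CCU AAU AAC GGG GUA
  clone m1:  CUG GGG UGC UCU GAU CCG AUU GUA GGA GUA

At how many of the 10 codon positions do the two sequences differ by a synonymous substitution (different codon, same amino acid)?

5

Codon 1: AUG Met / CUG Leu — nonsynonymous.
Codon 2: GGU Gly / GGG Gly — synonymous.
Codon 3: GCA Ala / UGC Cys — nonsynonymous.
Codon 4: UCC Ser / UCU Ser — synonymous.
Codon 5: GAC Asp / GAU Asp — synonymous.
Codon 6: CCU Pro / CCG Pro — synonymous.
Codon 7: AAU Asn / AUU Ile — nonsynonymous.
Codon 8: AAC Asn / GUA Val — nonsynonymous.
Codon 9: GGG Gly / GGA Gly — synonymous.
Codon 10: GUA Val / GUA Val — identical.
Synonymous differences: 5.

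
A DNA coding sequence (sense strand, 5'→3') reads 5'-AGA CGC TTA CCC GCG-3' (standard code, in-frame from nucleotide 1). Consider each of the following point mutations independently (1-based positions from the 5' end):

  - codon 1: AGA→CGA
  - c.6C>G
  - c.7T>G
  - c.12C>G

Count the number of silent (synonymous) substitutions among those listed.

Codon 1: AGA (Arg) → CGA (Arg) — synonymous.
Codon 2: CGC (Arg) → CGG (Arg) — synonymous.
Codon 3: TTA (Leu) → GTA (Val) — missense.
Codon 4: CCC (Pro) → CCG (Pro) — synonymous.
Synonymous: 3 of 4.

3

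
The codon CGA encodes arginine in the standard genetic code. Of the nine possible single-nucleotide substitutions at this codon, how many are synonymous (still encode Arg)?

4

Position 1: AGA → 1 synonymous.
Position 2: none → 0 synonymous.
Position 3: CGT, CGC, CGG → 3 synonymous.
Total: 1 + 0 + 3 = 4.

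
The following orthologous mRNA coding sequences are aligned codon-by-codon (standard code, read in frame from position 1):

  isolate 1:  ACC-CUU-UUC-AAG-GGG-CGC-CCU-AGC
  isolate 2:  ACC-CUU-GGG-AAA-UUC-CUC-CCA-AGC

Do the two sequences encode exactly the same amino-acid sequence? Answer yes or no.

Codon 1: ACC Thr / ACC Thr — identical.
Codon 2: CUU Leu / CUU Leu — identical.
Codon 3: UUC Phe / GGG Gly — nonsynonymous.
Codon 4: AAG Lys / AAA Lys — synonymous.
Codon 5: GGG Gly / UUC Phe — nonsynonymous.
Codon 6: CGC Arg / CUC Leu — nonsynonymous.
Codon 7: CCU Pro / CCA Pro — synonymous.
Codon 8: AGC Ser / AGC Ser — identical.
Nonsynonymous differences: 3 → different protein.

no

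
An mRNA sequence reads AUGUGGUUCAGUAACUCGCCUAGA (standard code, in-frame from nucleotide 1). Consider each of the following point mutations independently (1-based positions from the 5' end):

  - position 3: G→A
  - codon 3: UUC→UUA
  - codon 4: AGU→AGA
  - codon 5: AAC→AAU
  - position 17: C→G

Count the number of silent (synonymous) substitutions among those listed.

1

Codon 1: AUG (Met) → AUA (Ile) — missense.
Codon 3: UUC (Phe) → UUA (Leu) — missense.
Codon 4: AGU (Ser) → AGA (Arg) — missense.
Codon 5: AAC (Asn) → AAU (Asn) — synonymous.
Codon 6: UCG (Ser) → UGG (Trp) — missense.
Synonymous: 1 of 5.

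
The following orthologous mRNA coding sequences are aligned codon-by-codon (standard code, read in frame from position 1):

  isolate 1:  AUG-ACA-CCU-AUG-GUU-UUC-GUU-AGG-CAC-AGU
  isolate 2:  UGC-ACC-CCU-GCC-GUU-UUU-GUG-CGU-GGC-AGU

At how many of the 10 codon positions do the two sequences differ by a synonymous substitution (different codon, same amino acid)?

Codon 1: AUG Met / UGC Cys — nonsynonymous.
Codon 2: ACA Thr / ACC Thr — synonymous.
Codon 3: CCU Pro / CCU Pro — identical.
Codon 4: AUG Met / GCC Ala — nonsynonymous.
Codon 5: GUU Val / GUU Val — identical.
Codon 6: UUC Phe / UUU Phe — synonymous.
Codon 7: GUU Val / GUG Val — synonymous.
Codon 8: AGG Arg / CGU Arg — synonymous.
Codon 9: CAC His / GGC Gly — nonsynonymous.
Codon 10: AGU Ser / AGU Ser — identical.
Synonymous differences: 4.

4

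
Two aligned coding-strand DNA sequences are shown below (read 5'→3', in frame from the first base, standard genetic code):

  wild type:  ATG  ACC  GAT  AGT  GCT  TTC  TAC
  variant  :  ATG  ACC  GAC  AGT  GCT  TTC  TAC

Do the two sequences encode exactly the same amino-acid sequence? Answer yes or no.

Codon 1: ATG Met / ATG Met — identical.
Codon 2: ACC Thr / ACC Thr — identical.
Codon 3: GAT Asp / GAC Asp — synonymous.
Codon 4: AGT Ser / AGT Ser — identical.
Codon 5: GCT Ala / GCT Ala — identical.
Codon 6: TTC Phe / TTC Phe — identical.
Codon 7: TAC Tyr / TAC Tyr — identical.
Nonsynonymous differences: 0 → same protein.

yes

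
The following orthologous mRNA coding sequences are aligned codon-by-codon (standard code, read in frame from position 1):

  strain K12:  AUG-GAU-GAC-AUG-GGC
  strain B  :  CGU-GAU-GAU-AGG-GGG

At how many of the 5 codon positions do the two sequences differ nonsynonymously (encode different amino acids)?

Codon 1: AUG Met / CGU Arg — nonsynonymous.
Codon 2: GAU Asp / GAU Asp — identical.
Codon 3: GAC Asp / GAU Asp — synonymous.
Codon 4: AUG Met / AGG Arg — nonsynonymous.
Codon 5: GGC Gly / GGG Gly — synonymous.
Nonsynonymous differences: 2.

2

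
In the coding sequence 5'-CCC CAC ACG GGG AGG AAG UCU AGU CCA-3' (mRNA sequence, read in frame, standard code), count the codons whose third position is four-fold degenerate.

5

Codon 1 CCC (Pro): third position 4-fold.
Codon 2 CAC (His): third position 2-fold.
Codon 3 ACG (Thr): third position 4-fold.
Codon 4 GGG (Gly): third position 4-fold.
Codon 5 AGG (Arg): third position 2-fold.
Codon 6 AAG (Lys): third position 2-fold.
Codon 7 UCU (Ser): third position 4-fold.
Codon 8 AGU (Ser): third position 2-fold.
Codon 9 CCA (Pro): third position 4-fold.
Four-fold degenerate third positions: 5.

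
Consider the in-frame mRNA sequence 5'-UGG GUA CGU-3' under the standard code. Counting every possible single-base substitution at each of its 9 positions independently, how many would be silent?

6

Codon 1 (UGG, Trp): 0 synonymous substitutions.
Codon 2 (GUA, Val): 3 synonymous substitutions.
Codon 3 (CGU, Arg): 3 synonymous substitutions.
Total: 0 + 3 + 3 = 6.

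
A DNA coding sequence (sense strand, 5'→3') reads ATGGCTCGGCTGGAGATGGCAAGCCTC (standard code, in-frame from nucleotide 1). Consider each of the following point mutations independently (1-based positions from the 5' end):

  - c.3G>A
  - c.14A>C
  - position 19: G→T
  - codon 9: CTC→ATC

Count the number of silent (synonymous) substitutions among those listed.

0

Codon 1: ATG (Met) → ATA (Ile) — missense.
Codon 5: GAG (Glu) → GCG (Ala) — missense.
Codon 7: GCA (Ala) → TCA (Ser) — missense.
Codon 9: CTC (Leu) → ATC (Ile) — missense.
Synonymous: 0 of 4.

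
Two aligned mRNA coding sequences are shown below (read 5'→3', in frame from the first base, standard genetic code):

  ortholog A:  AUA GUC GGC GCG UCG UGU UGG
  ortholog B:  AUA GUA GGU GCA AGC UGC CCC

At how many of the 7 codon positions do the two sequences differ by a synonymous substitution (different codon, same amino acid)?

5

Codon 1: AUA Ile / AUA Ile — identical.
Codon 2: GUC Val / GUA Val — synonymous.
Codon 3: GGC Gly / GGU Gly — synonymous.
Codon 4: GCG Ala / GCA Ala — synonymous.
Codon 5: UCG Ser / AGC Ser — synonymous.
Codon 6: UGU Cys / UGC Cys — synonymous.
Codon 7: UGG Trp / CCC Pro — nonsynonymous.
Synonymous differences: 5.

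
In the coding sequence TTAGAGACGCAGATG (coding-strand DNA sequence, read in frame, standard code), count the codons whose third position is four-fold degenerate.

Codon 1 TTA (Leu): third position 2-fold.
Codon 2 GAG (Glu): third position 2-fold.
Codon 3 ACG (Thr): third position 4-fold.
Codon 4 CAG (Gln): third position 2-fold.
Codon 5 ATG (Met): third position 1-fold.
Four-fold degenerate third positions: 1.

1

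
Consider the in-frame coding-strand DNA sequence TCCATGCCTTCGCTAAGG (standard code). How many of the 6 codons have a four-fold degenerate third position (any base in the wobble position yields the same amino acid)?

Codon 1 TCC (Ser): third position 4-fold.
Codon 2 ATG (Met): third position 1-fold.
Codon 3 CCT (Pro): third position 4-fold.
Codon 4 TCG (Ser): third position 4-fold.
Codon 5 CTA (Leu): third position 4-fold.
Codon 6 AGG (Arg): third position 2-fold.
Four-fold degenerate third positions: 4.

4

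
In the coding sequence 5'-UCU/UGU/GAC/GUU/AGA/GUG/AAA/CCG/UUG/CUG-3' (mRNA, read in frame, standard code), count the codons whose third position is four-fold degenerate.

5

Codon 1 UCU (Ser): third position 4-fold.
Codon 2 UGU (Cys): third position 2-fold.
Codon 3 GAC (Asp): third position 2-fold.
Codon 4 GUU (Val): third position 4-fold.
Codon 5 AGA (Arg): third position 2-fold.
Codon 6 GUG (Val): third position 4-fold.
Codon 7 AAA (Lys): third position 2-fold.
Codon 8 CCG (Pro): third position 4-fold.
Codon 9 UUG (Leu): third position 2-fold.
Codon 10 CUG (Leu): third position 4-fold.
Four-fold degenerate third positions: 5.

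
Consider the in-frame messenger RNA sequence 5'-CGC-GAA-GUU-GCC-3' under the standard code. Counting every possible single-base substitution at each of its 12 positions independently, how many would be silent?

10

Codon 1 (CGC, Arg): 3 synonymous substitutions.
Codon 2 (GAA, Glu): 1 synonymous substitution.
Codon 3 (GUU, Val): 3 synonymous substitutions.
Codon 4 (GCC, Ala): 3 synonymous substitutions.
Total: 3 + 1 + 3 + 3 = 10.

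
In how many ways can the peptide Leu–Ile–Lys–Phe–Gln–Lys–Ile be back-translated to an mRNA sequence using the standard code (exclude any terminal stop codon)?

864

Leu: 6 codons.
Ile: 3 codons.
Lys: 2 codons.
Phe: 2 codons.
Gln: 2 codons.
Lys: 2 codons.
Ile: 3 codons.
6 × 3 × 2 × 2 × 2 × 2 × 3 = 864.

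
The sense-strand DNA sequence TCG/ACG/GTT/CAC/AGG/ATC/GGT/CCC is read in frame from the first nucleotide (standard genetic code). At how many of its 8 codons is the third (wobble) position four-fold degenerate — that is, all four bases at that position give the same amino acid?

5

Codon 1 TCG (Ser): third position 4-fold.
Codon 2 ACG (Thr): third position 4-fold.
Codon 3 GTT (Val): third position 4-fold.
Codon 4 CAC (His): third position 2-fold.
Codon 5 AGG (Arg): third position 2-fold.
Codon 6 ATC (Ile): third position 3-fold.
Codon 7 GGT (Gly): third position 4-fold.
Codon 8 CCC (Pro): third position 4-fold.
Four-fold degenerate third positions: 5.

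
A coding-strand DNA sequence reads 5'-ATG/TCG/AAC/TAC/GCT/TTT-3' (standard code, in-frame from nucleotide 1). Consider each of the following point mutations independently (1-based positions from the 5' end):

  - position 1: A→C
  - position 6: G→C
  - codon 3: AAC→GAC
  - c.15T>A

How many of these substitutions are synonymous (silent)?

2

Codon 1: ATG (Met) → CTG (Leu) — missense.
Codon 2: TCG (Ser) → TCC (Ser) — synonymous.
Codon 3: AAC (Asn) → GAC (Asp) — missense.
Codon 5: GCT (Ala) → GCA (Ala) — synonymous.
Synonymous: 2 of 4.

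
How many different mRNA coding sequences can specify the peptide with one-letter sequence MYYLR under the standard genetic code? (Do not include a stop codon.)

Met: 1 codon.
Tyr: 2 codons.
Tyr: 2 codons.
Leu: 6 codons.
Arg: 6 codons.
1 × 2 × 2 × 6 × 6 = 144.

144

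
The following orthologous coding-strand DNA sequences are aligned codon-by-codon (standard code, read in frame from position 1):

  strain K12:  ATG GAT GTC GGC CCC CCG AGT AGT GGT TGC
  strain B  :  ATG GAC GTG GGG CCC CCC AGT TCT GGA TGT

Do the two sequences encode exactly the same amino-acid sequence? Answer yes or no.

yes

Codon 1: ATG Met / ATG Met — identical.
Codon 2: GAT Asp / GAC Asp — synonymous.
Codon 3: GTC Val / GTG Val — synonymous.
Codon 4: GGC Gly / GGG Gly — synonymous.
Codon 5: CCC Pro / CCC Pro — identical.
Codon 6: CCG Pro / CCC Pro — synonymous.
Codon 7: AGT Ser / AGT Ser — identical.
Codon 8: AGT Ser / TCT Ser — synonymous.
Codon 9: GGT Gly / GGA Gly — synonymous.
Codon 10: TGC Cys / TGT Cys — synonymous.
Nonsynonymous differences: 0 → same protein.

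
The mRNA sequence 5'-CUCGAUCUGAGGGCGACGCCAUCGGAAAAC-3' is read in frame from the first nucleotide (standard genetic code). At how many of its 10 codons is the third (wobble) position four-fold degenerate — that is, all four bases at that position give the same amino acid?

Codon 1 CUC (Leu): third position 4-fold.
Codon 2 GAU (Asp): third position 2-fold.
Codon 3 CUG (Leu): third position 4-fold.
Codon 4 AGG (Arg): third position 2-fold.
Codon 5 GCG (Ala): third position 4-fold.
Codon 6 ACG (Thr): third position 4-fold.
Codon 7 CCA (Pro): third position 4-fold.
Codon 8 UCG (Ser): third position 4-fold.
Codon 9 GAA (Glu): third position 2-fold.
Codon 10 AAC (Asn): third position 2-fold.
Four-fold degenerate third positions: 6.

6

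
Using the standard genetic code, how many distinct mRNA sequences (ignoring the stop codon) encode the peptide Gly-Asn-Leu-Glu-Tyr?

Gly: 4 codons.
Asn: 2 codons.
Leu: 6 codons.
Glu: 2 codons.
Tyr: 2 codons.
4 × 2 × 6 × 2 × 2 = 192.

192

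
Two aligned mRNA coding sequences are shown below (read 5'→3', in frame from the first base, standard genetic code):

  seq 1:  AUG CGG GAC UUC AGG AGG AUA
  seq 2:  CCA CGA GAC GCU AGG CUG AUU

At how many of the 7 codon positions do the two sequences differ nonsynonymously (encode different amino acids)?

Codon 1: AUG Met / CCA Pro — nonsynonymous.
Codon 2: CGG Arg / CGA Arg — synonymous.
Codon 3: GAC Asp / GAC Asp — identical.
Codon 4: UUC Phe / GCU Ala — nonsynonymous.
Codon 5: AGG Arg / AGG Arg — identical.
Codon 6: AGG Arg / CUG Leu — nonsynonymous.
Codon 7: AUA Ile / AUU Ile — synonymous.
Nonsynonymous differences: 3.

3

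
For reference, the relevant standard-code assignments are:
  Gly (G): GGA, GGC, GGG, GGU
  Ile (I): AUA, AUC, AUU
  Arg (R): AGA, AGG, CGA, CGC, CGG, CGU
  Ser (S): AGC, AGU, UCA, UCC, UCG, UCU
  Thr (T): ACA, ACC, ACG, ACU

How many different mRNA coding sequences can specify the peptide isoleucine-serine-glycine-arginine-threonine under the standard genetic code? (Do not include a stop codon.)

Ile: 3 codons.
Ser: 6 codons.
Gly: 4 codons.
Arg: 6 codons.
Thr: 4 codons.
3 × 6 × 4 × 6 × 4 = 1728.

1728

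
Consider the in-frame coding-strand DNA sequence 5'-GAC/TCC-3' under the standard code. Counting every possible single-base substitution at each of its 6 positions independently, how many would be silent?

4

Codon 1 (GAC, Asp): 1 synonymous substitution.
Codon 2 (TCC, Ser): 3 synonymous substitutions.
Total: 1 + 3 = 4.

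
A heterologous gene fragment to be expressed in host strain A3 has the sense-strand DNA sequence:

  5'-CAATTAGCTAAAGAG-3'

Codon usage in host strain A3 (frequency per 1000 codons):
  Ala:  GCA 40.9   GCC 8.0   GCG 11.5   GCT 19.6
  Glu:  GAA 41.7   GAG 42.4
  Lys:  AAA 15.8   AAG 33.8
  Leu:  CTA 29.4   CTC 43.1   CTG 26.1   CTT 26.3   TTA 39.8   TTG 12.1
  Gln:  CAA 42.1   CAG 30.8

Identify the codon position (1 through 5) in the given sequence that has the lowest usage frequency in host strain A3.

Codon 1 CAA (Gln): 42.1 per 1000.
Codon 2 TTA (Leu): 39.8 per 1000.
Codon 3 GCT (Ala): 19.6 per 1000.
Codon 4 AAA (Lys): 15.8 per 1000.
Codon 5 GAG (Glu): 42.4 per 1000.
Lowest frequency is 15.8 at codon 4.

4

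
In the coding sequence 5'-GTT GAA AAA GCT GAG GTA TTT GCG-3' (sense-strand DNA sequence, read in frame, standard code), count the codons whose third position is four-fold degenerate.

Codon 1 GTT (Val): third position 4-fold.
Codon 2 GAA (Glu): third position 2-fold.
Codon 3 AAA (Lys): third position 2-fold.
Codon 4 GCT (Ala): third position 4-fold.
Codon 5 GAG (Glu): third position 2-fold.
Codon 6 GTA (Val): third position 4-fold.
Codon 7 TTT (Phe): third position 2-fold.
Codon 8 GCG (Ala): third position 4-fold.
Four-fold degenerate third positions: 4.

4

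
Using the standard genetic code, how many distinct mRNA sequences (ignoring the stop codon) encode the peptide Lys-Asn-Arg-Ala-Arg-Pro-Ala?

Lys: 2 codons.
Asn: 2 codons.
Arg: 6 codons.
Ala: 4 codons.
Arg: 6 codons.
Pro: 4 codons.
Ala: 4 codons.
2 × 2 × 6 × 4 × 6 × 4 × 4 = 9216.

9216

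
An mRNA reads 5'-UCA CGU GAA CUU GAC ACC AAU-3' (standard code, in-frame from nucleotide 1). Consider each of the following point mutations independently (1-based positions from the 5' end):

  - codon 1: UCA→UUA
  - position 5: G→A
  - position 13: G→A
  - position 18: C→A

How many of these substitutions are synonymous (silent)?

1

Codon 1: UCA (Ser) → UUA (Leu) — missense.
Codon 2: CGU (Arg) → CAU (His) — missense.
Codon 5: GAC (Asp) → AAC (Asn) — missense.
Codon 6: ACC (Thr) → ACA (Thr) — synonymous.
Synonymous: 1 of 4.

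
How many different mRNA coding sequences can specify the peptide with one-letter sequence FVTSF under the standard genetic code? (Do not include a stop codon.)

Phe: 2 codons.
Val: 4 codons.
Thr: 4 codons.
Ser: 6 codons.
Phe: 2 codons.
2 × 4 × 4 × 6 × 2 = 384.

384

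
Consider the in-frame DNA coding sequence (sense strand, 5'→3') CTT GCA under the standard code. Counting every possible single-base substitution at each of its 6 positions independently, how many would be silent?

6

Codon 1 (CTT, Leu): 3 synonymous substitutions.
Codon 2 (GCA, Ala): 3 synonymous substitutions.
Total: 3 + 3 = 6.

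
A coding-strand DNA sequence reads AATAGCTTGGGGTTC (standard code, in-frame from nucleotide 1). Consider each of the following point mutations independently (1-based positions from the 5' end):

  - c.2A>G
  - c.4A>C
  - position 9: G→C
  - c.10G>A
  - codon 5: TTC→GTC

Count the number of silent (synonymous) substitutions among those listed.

0

Codon 1: AAT (Asn) → AGT (Ser) — missense.
Codon 2: AGC (Ser) → CGC (Arg) — missense.
Codon 3: TTG (Leu) → TTC (Phe) — missense.
Codon 4: GGG (Gly) → AGG (Arg) — missense.
Codon 5: TTC (Phe) → GTC (Val) — missense.
Synonymous: 0 of 5.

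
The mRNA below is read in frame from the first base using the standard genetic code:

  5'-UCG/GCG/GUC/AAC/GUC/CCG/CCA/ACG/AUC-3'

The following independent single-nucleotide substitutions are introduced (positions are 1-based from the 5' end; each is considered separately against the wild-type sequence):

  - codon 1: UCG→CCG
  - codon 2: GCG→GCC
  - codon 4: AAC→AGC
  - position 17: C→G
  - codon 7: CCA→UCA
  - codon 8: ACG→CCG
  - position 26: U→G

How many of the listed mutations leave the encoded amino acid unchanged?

1

Codon 1: UCG (Ser) → CCG (Pro) — missense.
Codon 2: GCG (Ala) → GCC (Ala) — synonymous.
Codon 4: AAC (Asn) → AGC (Ser) — missense.
Codon 6: CCG (Pro) → CGG (Arg) — missense.
Codon 7: CCA (Pro) → UCA (Ser) — missense.
Codon 8: ACG (Thr) → CCG (Pro) — missense.
Codon 9: AUC (Ile) → AGC (Ser) — missense.
Synonymous: 1 of 7.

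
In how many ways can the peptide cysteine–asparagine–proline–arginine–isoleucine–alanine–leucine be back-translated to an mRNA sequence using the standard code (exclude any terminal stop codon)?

Cys: 2 codons.
Asn: 2 codons.
Pro: 4 codons.
Arg: 6 codons.
Ile: 3 codons.
Ala: 4 codons.
Leu: 6 codons.
2 × 2 × 4 × 6 × 3 × 4 × 6 = 6912.

6912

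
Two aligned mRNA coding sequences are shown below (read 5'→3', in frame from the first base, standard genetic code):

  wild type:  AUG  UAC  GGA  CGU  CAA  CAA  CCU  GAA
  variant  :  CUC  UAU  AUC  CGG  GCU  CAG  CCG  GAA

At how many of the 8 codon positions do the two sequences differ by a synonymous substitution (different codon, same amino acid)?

4

Codon 1: AUG Met / CUC Leu — nonsynonymous.
Codon 2: UAC Tyr / UAU Tyr — synonymous.
Codon 3: GGA Gly / AUC Ile — nonsynonymous.
Codon 4: CGU Arg / CGG Arg — synonymous.
Codon 5: CAA Gln / GCU Ala — nonsynonymous.
Codon 6: CAA Gln / CAG Gln — synonymous.
Codon 7: CCU Pro / CCG Pro — synonymous.
Codon 8: GAA Glu / GAA Glu — identical.
Synonymous differences: 4.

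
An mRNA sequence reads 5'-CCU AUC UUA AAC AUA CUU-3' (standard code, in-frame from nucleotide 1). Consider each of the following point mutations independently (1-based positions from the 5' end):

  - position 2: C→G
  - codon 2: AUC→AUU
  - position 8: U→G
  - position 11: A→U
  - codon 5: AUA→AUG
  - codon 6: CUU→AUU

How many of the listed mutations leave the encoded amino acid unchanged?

1

Codon 1: CCU (Pro) → CGU (Arg) — missense.
Codon 2: AUC (Ile) → AUU (Ile) — synonymous.
Codon 3: UUA (Leu) → UGA (Stop) — nonsense.
Codon 4: AAC (Asn) → AUC (Ile) — missense.
Codon 5: AUA (Ile) → AUG (Met) — missense.
Codon 6: CUU (Leu) → AUU (Ile) — missense.
Synonymous: 1 of 6.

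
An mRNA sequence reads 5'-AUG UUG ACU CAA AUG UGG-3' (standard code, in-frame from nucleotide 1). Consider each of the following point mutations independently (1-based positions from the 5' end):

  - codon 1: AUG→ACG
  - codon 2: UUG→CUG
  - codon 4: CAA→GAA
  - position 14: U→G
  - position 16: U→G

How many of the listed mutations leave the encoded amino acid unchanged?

Codon 1: AUG (Met) → ACG (Thr) — missense.
Codon 2: UUG (Leu) → CUG (Leu) — synonymous.
Codon 4: CAA (Gln) → GAA (Glu) — missense.
Codon 5: AUG (Met) → AGG (Arg) — missense.
Codon 6: UGG (Trp) → GGG (Gly) — missense.
Synonymous: 1 of 5.

1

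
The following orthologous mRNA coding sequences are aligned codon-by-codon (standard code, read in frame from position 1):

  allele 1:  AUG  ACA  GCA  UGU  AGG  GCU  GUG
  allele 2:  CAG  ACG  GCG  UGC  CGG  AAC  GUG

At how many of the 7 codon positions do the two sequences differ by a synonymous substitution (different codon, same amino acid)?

Codon 1: AUG Met / CAG Gln — nonsynonymous.
Codon 2: ACA Thr / ACG Thr — synonymous.
Codon 3: GCA Ala / GCG Ala — synonymous.
Codon 4: UGU Cys / UGC Cys — synonymous.
Codon 5: AGG Arg / CGG Arg — synonymous.
Codon 6: GCU Ala / AAC Asn — nonsynonymous.
Codon 7: GUG Val / GUG Val — identical.
Synonymous differences: 4.

4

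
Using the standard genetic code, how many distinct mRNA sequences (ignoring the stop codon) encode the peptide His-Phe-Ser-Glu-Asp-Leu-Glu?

1152

His: 2 codons.
Phe: 2 codons.
Ser: 6 codons.
Glu: 2 codons.
Asp: 2 codons.
Leu: 6 codons.
Glu: 2 codons.
2 × 2 × 6 × 2 × 2 × 6 × 2 = 1152.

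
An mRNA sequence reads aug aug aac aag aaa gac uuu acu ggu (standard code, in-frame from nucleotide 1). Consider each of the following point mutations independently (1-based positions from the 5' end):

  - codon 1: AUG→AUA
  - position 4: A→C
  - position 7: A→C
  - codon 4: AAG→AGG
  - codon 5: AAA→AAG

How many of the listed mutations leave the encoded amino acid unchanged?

Codon 1: AUG (Met) → AUA (Ile) — missense.
Codon 2: AUG (Met) → CUG (Leu) — missense.
Codon 3: AAC (Asn) → CAC (His) — missense.
Codon 4: AAG (Lys) → AGG (Arg) — missense.
Codon 5: AAA (Lys) → AAG (Lys) — synonymous.
Synonymous: 1 of 5.

1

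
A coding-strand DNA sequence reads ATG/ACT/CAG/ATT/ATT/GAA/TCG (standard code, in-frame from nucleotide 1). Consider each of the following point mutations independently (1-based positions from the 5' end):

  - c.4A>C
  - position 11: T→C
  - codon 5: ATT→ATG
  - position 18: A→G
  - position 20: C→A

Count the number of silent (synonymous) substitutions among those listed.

1

Codon 2: ACT (Thr) → CCT (Pro) — missense.
Codon 4: ATT (Ile) → ACT (Thr) — missense.
Codon 5: ATT (Ile) → ATG (Met) — missense.
Codon 6: GAA (Glu) → GAG (Glu) — synonymous.
Codon 7: TCG (Ser) → TAG (Stop) — nonsense.
Synonymous: 1 of 5.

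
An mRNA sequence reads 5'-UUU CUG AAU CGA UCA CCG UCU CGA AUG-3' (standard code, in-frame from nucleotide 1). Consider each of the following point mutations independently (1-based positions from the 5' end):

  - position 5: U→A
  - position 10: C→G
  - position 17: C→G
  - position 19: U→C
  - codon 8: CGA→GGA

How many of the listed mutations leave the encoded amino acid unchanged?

Codon 2: CUG (Leu) → CAG (Gln) — missense.
Codon 4: CGA (Arg) → GGA (Gly) — missense.
Codon 6: CCG (Pro) → CGG (Arg) — missense.
Codon 7: UCU (Ser) → CCU (Pro) — missense.
Codon 8: CGA (Arg) → GGA (Gly) — missense.
Synonymous: 0 of 5.

0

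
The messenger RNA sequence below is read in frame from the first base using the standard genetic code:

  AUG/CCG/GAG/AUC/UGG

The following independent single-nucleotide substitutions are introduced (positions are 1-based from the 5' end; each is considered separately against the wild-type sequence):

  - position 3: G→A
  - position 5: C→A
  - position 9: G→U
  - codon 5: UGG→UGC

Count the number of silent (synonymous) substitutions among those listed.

0

Codon 1: AUG (Met) → AUA (Ile) — missense.
Codon 2: CCG (Pro) → CAG (Gln) — missense.
Codon 3: GAG (Glu) → GAU (Asp) — missense.
Codon 5: UGG (Trp) → UGC (Cys) — missense.
Synonymous: 0 of 4.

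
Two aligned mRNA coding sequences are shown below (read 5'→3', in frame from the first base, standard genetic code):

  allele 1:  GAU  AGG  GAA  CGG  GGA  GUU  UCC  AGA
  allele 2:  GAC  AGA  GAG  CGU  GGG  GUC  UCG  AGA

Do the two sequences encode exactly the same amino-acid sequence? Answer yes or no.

Codon 1: GAU Asp / GAC Asp — synonymous.
Codon 2: AGG Arg / AGA Arg — synonymous.
Codon 3: GAA Glu / GAG Glu — synonymous.
Codon 4: CGG Arg / CGU Arg — synonymous.
Codon 5: GGA Gly / GGG Gly — synonymous.
Codon 6: GUU Val / GUC Val — synonymous.
Codon 7: UCC Ser / UCG Ser — synonymous.
Codon 8: AGA Arg / AGA Arg — identical.
Nonsynonymous differences: 0 → same protein.

yes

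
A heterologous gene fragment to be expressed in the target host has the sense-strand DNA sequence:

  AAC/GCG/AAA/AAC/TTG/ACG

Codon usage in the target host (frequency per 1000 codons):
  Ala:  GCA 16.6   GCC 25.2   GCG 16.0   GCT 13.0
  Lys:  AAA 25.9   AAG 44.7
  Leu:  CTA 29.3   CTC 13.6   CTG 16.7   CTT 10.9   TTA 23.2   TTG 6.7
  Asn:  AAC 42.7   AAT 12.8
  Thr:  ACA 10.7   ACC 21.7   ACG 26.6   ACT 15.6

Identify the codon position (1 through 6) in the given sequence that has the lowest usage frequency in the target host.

5

Codon 1 AAC (Asn): 42.7 per 1000.
Codon 2 GCG (Ala): 16.0 per 1000.
Codon 3 AAA (Lys): 25.9 per 1000.
Codon 4 AAC (Asn): 42.7 per 1000.
Codon 5 TTG (Leu): 6.7 per 1000.
Codon 6 ACG (Thr): 26.6 per 1000.
Lowest frequency is 6.7 at codon 5.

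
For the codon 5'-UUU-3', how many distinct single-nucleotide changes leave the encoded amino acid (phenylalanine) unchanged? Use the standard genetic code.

1

Position 1: none → 0 synonymous.
Position 2: none → 0 synonymous.
Position 3: UUC → 1 synonymous.
Total: 0 + 0 + 1 = 1.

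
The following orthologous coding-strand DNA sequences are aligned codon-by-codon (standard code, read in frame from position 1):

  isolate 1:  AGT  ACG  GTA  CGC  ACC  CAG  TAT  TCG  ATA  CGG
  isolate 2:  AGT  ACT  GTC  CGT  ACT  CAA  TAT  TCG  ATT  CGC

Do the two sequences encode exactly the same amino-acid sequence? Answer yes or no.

Codon 1: AGT Ser / AGT Ser — identical.
Codon 2: ACG Thr / ACT Thr — synonymous.
Codon 3: GTA Val / GTC Val — synonymous.
Codon 4: CGC Arg / CGT Arg — synonymous.
Codon 5: ACC Thr / ACT Thr — synonymous.
Codon 6: CAG Gln / CAA Gln — synonymous.
Codon 7: TAT Tyr / TAT Tyr — identical.
Codon 8: TCG Ser / TCG Ser — identical.
Codon 9: ATA Ile / ATT Ile — synonymous.
Codon 10: CGG Arg / CGC Arg — synonymous.
Nonsynonymous differences: 0 → same protein.

yes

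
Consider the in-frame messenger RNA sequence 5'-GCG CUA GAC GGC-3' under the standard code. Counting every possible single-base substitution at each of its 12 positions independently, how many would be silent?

Codon 1 (GCG, Ala): 3 synonymous substitutions.
Codon 2 (CUA, Leu): 4 synonymous substitutions.
Codon 3 (GAC, Asp): 1 synonymous substitution.
Codon 4 (GGC, Gly): 3 synonymous substitutions.
Total: 3 + 4 + 1 + 3 = 11.

11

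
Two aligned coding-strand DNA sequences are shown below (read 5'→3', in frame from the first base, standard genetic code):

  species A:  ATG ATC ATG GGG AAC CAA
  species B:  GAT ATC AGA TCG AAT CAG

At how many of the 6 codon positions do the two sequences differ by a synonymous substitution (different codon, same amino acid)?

Codon 1: ATG Met / GAT Asp — nonsynonymous.
Codon 2: ATC Ile / ATC Ile — identical.
Codon 3: ATG Met / AGA Arg — nonsynonymous.
Codon 4: GGG Gly / TCG Ser — nonsynonymous.
Codon 5: AAC Asn / AAT Asn — synonymous.
Codon 6: CAA Gln / CAG Gln — synonymous.
Synonymous differences: 2.

2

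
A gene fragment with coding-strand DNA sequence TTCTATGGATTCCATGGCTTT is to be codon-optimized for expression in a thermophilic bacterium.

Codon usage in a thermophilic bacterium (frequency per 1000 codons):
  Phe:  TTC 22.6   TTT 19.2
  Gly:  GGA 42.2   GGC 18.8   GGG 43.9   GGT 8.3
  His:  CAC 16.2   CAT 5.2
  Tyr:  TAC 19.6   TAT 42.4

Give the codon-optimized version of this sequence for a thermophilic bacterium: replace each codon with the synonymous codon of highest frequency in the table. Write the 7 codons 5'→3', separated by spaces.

Codon 1 (Phe): best is TTC at 22.6.
Codon 2 (Tyr): best is TAT at 42.4.
Codon 3 (Gly): best is GGG at 43.9.
Codon 4 (Phe): best is TTC at 22.6.
Codon 5 (His): best is CAC at 16.2.
Codon 6 (Gly): best is GGG at 43.9.
Codon 7 (Phe): best is TTC at 22.6.

TTC TAT GGG TTC CAC GGG TTC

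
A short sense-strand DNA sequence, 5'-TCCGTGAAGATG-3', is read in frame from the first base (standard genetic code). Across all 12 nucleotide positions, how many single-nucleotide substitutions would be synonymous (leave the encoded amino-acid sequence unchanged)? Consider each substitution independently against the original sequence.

Codon 1 (TCC, Ser): 3 synonymous substitutions.
Codon 2 (GTG, Val): 3 synonymous substitutions.
Codon 3 (AAG, Lys): 1 synonymous substitution.
Codon 4 (ATG, Met): 0 synonymous substitutions.
Total: 3 + 3 + 1 + 0 = 7.

7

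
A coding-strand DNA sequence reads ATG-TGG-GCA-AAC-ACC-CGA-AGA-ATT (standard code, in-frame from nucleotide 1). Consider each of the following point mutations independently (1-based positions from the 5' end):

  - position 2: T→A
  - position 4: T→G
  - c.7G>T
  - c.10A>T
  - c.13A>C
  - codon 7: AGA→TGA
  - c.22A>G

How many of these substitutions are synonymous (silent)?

0

Codon 1: ATG (Met) → AAG (Lys) — missense.
Codon 2: TGG (Trp) → GGG (Gly) — missense.
Codon 3: GCA (Ala) → TCA (Ser) — missense.
Codon 4: AAC (Asn) → TAC (Tyr) — missense.
Codon 5: ACC (Thr) → CCC (Pro) — missense.
Codon 7: AGA (Arg) → TGA (Stop) — nonsense.
Codon 8: ATT (Ile) → GTT (Val) — missense.
Synonymous: 0 of 7.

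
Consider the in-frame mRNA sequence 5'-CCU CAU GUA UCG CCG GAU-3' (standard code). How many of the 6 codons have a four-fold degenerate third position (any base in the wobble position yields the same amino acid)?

Codon 1 CCU (Pro): third position 4-fold.
Codon 2 CAU (His): third position 2-fold.
Codon 3 GUA (Val): third position 4-fold.
Codon 4 UCG (Ser): third position 4-fold.
Codon 5 CCG (Pro): third position 4-fold.
Codon 6 GAU (Asp): third position 2-fold.
Four-fold degenerate third positions: 4.

4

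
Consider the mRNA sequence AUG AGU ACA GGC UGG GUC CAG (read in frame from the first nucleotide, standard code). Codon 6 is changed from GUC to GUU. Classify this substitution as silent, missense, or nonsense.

Position 18 falls in codon 6: GUC → Val.
After the substitution the codon is GUU → Val.
Both encode Val, so the change is synonymous.

silent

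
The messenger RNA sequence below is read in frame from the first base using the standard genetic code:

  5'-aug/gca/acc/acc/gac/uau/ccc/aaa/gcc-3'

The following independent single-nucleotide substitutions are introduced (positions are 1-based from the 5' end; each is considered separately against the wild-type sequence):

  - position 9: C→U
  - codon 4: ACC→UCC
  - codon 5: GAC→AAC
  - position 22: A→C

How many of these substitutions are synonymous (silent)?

Codon 3: ACC (Thr) → ACU (Thr) — synonymous.
Codon 4: ACC (Thr) → UCC (Ser) — missense.
Codon 5: GAC (Asp) → AAC (Asn) — missense.
Codon 8: AAA (Lys) → CAA (Gln) — missense.
Synonymous: 1 of 4.

1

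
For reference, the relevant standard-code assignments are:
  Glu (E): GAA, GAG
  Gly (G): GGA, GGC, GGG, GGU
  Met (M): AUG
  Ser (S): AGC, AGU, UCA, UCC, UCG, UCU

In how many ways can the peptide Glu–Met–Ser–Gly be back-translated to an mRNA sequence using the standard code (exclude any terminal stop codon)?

Glu: 2 codons.
Met: 1 codon.
Ser: 6 codons.
Gly: 4 codons.
2 × 1 × 6 × 4 = 48.

48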